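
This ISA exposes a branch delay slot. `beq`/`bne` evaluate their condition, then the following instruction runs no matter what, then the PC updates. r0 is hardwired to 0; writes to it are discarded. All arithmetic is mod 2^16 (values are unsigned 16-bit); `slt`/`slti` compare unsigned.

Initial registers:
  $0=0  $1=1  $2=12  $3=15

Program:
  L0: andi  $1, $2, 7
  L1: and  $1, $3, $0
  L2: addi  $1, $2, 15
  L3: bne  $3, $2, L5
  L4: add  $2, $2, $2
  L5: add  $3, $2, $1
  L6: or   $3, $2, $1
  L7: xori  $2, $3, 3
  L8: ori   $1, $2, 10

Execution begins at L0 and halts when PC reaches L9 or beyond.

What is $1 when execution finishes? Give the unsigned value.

#0 andi  $1, $2, 7 ; 0/4/12/15
#1 and  $1, $3, $0 ; 0/0/12/15
#2 addi  $1, $2, 15 ; 0/27/12/15
#3 bne  $3, $2, L5 ; 0/27/12/15 ; →target
#4 add  $2, $2, $2 ; 0/27/24/15
#5 add  $3, $2, $1 ; 0/27/24/51
#6 or   $3, $2, $1 ; 0/27/24/27
#7 xori  $2, $3, 3 ; 0/27/24/27
#8 ori   $1, $2, 10 ; 0/26/24/27

26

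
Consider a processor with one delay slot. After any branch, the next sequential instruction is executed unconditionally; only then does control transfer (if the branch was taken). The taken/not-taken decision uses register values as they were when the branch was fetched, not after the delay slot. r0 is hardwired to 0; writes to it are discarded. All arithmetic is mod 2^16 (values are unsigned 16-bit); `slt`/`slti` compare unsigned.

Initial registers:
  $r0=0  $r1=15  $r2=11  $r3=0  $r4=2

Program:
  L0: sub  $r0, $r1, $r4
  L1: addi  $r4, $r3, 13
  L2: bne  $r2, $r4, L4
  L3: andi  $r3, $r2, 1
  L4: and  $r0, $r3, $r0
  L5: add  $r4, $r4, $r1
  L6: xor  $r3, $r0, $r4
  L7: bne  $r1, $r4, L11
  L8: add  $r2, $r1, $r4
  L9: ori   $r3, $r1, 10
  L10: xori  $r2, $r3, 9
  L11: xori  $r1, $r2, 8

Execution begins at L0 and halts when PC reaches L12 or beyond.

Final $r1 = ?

[0] sub  $r0, $r1, $r4  →  {$r0:0, $r1:15, $r2:11, $r3:0, $r4:2}
[1] addi  $r4, $r3, 13  →  {$r0:0, $r1:15, $r2:11, $r3:0, $r4:13}
[2] bne  $r2, $r4, L4  →  {$r0:0, $r1:15, $r2:11, $r3:0, $r4:13}  ⟨branch taken⟩
[3] andi  $r3, $r2, 1  →  {$r0:0, $r1:15, $r2:11, $r3:1, $r4:13}
[4] and  $r0, $r3, $r0  →  {$r0:0, $r1:15, $r2:11, $r3:1, $r4:13}
[5] add  $r4, $r4, $r1  →  {$r0:0, $r1:15, $r2:11, $r3:1, $r4:28}
[6] xor  $r3, $r0, $r4  →  {$r0:0, $r1:15, $r2:11, $r3:28, $r4:28}
[7] bne  $r1, $r4, L11  →  {$r0:0, $r1:15, $r2:11, $r3:28, $r4:28}  ⟨branch taken⟩
[8] add  $r2, $r1, $r4  →  {$r0:0, $r1:15, $r2:43, $r3:28, $r4:28}
[11] xori  $r1, $r2, 8  →  {$r0:0, $r1:35, $r2:43, $r3:28, $r4:28}

35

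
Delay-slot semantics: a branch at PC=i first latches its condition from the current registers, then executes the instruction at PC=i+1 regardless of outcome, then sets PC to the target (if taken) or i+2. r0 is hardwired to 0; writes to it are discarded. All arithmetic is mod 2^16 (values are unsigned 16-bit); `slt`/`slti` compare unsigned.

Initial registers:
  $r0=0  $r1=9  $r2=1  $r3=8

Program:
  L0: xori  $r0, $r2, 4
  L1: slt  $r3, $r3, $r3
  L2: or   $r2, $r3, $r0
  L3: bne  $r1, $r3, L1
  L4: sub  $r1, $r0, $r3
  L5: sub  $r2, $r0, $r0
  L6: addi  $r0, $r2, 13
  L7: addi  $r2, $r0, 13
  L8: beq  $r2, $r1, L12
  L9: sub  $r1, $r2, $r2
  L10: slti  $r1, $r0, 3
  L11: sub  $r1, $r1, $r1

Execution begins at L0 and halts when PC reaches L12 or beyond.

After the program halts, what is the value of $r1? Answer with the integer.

#0 xori  $r0, $r2, 4 ; 0/9/1/8
#1 slt  $r3, $r3, $r3 ; 0/9/1/0
#2 or   $r2, $r3, $r0 ; 0/9/0/0
#3 bne  $r1, $r3, L1 ; 0/9/0/0 ; →target
#4 sub  $r1, $r0, $r3 ; 0/0/0/0
#1 slt  $r3, $r3, $r3 ; 0/0/0/0
#2 or   $r2, $r3, $r0 ; 0/0/0/0
#3 bne  $r1, $r3, L1 ; 0/0/0/0 ; →fallthru
#4 sub  $r1, $r0, $r3 ; 0/0/0/0
#5 sub  $r2, $r0, $r0 ; 0/0/0/0
#6 addi  $r0, $r2, 13 ; 0/0/0/0
#7 addi  $r2, $r0, 13 ; 0/0/13/0
#8 beq  $r2, $r1, L12 ; 0/0/13/0 ; →fallthru
#9 sub  $r1, $r2, $r2 ; 0/0/13/0
#10 slti  $r1, $r0, 3 ; 0/1/13/0
#11 sub  $r1, $r1, $r1 ; 0/0/13/0

0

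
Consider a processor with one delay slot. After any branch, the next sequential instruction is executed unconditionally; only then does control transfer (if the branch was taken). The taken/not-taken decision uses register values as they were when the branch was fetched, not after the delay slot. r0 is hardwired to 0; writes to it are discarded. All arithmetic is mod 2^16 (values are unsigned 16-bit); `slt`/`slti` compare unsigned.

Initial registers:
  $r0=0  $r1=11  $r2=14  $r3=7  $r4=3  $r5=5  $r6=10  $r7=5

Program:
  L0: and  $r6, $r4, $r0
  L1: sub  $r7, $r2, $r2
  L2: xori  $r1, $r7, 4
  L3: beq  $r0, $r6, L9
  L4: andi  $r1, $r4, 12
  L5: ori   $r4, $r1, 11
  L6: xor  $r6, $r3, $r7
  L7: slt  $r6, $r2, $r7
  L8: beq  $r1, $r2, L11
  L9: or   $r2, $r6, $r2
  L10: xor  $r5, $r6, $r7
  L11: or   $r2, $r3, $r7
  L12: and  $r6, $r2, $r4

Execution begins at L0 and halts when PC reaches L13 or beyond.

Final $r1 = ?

PC=0  and  $r6, $r4, $r0     | $r0=0 $r1=11 $r2=14 $r3=7 $r4=3 $r5=5 $r6=0 $r7=5
PC=1  sub  $r7, $r2, $r2     | $r0=0 $r1=11 $r2=14 $r3=7 $r4=3 $r5=5 $r6=0 $r7=0
PC=2  xori  $r1, $r7, 4      | $r0=0 $r1=4 $r2=14 $r3=7 $r4=3 $r5=5 $r6=0 $r7=0
PC=3  beq  $r0, $r6, L9      | $r0=0 $r1=4 $r2=14 $r3=7 $r4=3 $r5=5 $r6=0 $r7=0  [TAKEN]
PC=4  andi  $r1, $r4, 12     | $r0=0 $r1=0 $r2=14 $r3=7 $r4=3 $r5=5 $r6=0 $r7=0
PC=9  or   $r2, $r6, $r2     | $r0=0 $r1=0 $r2=14 $r3=7 $r4=3 $r5=5 $r6=0 $r7=0
PC=10 xor  $r5, $r6, $r7     | $r0=0 $r1=0 $r2=14 $r3=7 $r4=3 $r5=0 $r6=0 $r7=0
PC=11 or   $r2, $r3, $r7     | $r0=0 $r1=0 $r2=7 $r3=7 $r4=3 $r5=0 $r6=0 $r7=0
PC=12 and  $r6, $r2, $r4     | $r0=0 $r1=0 $r2=7 $r3=7 $r4=3 $r5=0 $r6=3 $r7=0

0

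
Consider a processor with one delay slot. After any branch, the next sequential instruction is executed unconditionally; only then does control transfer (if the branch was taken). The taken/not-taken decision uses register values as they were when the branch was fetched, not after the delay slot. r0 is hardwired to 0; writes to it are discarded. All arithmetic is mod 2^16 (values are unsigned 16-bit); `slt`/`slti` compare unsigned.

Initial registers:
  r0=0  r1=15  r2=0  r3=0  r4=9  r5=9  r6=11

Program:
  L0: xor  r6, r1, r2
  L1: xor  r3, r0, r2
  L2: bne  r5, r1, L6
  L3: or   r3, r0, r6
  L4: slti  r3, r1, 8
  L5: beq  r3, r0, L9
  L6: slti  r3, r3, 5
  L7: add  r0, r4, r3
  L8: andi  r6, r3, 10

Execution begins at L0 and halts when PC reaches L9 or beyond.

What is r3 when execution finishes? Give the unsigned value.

0

[0] xor  r6, r1, r2  →  {r0:0, r1:15, r2:0, r3:0, r4:9, r5:9, r6:15}
[1] xor  r3, r0, r2  →  {r0:0, r1:15, r2:0, r3:0, r4:9, r5:9, r6:15}
[2] bne  r5, r1, L6  →  {r0:0, r1:15, r2:0, r3:0, r4:9, r5:9, r6:15}  ⟨branch taken⟩
[3] or   r3, r0, r6  →  {r0:0, r1:15, r2:0, r3:15, r4:9, r5:9, r6:15}
[6] slti  r3, r3, 5  →  {r0:0, r1:15, r2:0, r3:0, r4:9, r5:9, r6:15}
[7] add  r0, r4, r3  →  {r0:0, r1:15, r2:0, r3:0, r4:9, r5:9, r6:15}
[8] andi  r6, r3, 10  →  {r0:0, r1:15, r2:0, r3:0, r4:9, r5:9, r6:0}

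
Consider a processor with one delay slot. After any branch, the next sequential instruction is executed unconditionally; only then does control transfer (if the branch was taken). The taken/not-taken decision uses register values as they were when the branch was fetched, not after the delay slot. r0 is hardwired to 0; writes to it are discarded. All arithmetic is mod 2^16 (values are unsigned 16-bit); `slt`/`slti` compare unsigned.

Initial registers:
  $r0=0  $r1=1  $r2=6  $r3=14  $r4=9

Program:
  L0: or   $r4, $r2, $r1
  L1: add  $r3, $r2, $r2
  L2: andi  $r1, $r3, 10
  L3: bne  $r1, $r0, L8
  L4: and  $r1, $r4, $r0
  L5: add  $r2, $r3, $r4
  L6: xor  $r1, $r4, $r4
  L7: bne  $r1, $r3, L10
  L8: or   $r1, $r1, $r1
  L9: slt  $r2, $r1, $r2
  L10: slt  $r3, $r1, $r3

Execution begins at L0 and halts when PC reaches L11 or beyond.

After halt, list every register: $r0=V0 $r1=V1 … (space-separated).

$r0=0 $r1=0 $r2=1 $r3=1 $r4=7

  step pc=0: or   $r4, $r2, $r1  regs=(0,1,6,14,7)
  step pc=1: add  $r3, $r2, $r2  regs=(0,1,6,12,7)
  step pc=2: andi  $r1, $r3, 10  regs=(0,8,6,12,7)
  step pc=3: bne  $r1, $r0, L8  cond=T  regs=(0,8,6,12,7)
  step pc=4: and  $r1, $r4, $r0  regs=(0,0,6,12,7)
  step pc=8: or   $r1, $r1, $r1  regs=(0,0,6,12,7)
  step pc=9: slt  $r2, $r1, $r2  regs=(0,0,1,12,7)
  step pc=10: slt  $r3, $r1, $r3  regs=(0,0,1,1,7)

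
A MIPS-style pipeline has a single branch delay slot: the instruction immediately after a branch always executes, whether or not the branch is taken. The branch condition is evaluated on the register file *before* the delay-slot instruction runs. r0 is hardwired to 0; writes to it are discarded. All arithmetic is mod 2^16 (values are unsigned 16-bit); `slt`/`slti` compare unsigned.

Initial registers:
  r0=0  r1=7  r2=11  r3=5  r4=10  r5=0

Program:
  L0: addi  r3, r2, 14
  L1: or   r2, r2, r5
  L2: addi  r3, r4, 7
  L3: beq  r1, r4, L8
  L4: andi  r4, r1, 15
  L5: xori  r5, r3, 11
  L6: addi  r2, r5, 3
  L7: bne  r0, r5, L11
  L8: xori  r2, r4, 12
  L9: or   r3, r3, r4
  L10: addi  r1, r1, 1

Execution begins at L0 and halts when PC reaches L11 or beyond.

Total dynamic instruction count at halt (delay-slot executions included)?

9

#0 addi  r3, r2, 14 ; 0/7/11/25/10/0
#1 or   r2, r2, r5 ; 0/7/11/25/10/0
#2 addi  r3, r4, 7 ; 0/7/11/17/10/0
#3 beq  r1, r4, L8 ; 0/7/11/17/10/0 ; →fallthru
#4 andi  r4, r1, 15 ; 0/7/11/17/7/0
#5 xori  r5, r3, 11 ; 0/7/11/17/7/26
#6 addi  r2, r5, 3 ; 0/7/29/17/7/26
#7 bne  r0, r5, L11 ; 0/7/29/17/7/26 ; →target
#8 xori  r2, r4, 12 ; 0/7/11/17/7/26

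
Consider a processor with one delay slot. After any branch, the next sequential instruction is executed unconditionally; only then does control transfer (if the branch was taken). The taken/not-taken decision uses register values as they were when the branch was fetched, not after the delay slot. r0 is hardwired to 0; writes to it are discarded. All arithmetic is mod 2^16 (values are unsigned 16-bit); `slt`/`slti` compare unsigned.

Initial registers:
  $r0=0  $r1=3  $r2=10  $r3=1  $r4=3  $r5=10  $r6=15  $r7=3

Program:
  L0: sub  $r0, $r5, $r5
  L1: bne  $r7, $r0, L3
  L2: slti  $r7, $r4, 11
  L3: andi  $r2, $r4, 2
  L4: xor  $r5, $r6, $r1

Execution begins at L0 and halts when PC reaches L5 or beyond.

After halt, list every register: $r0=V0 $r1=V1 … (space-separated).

$r0=0 $r1=3 $r2=2 $r3=1 $r4=3 $r5=12 $r6=15 $r7=1

  step pc=0: sub  $r0, $r5, $r5  regs=(0,3,10,1,3,10,15,3)
  step pc=1: bne  $r7, $r0, L3  cond=T  regs=(0,3,10,1,3,10,15,3)
  step pc=2: slti  $r7, $r4, 11  regs=(0,3,10,1,3,10,15,1)
  step pc=3: andi  $r2, $r4, 2  regs=(0,3,2,1,3,10,15,1)
  step pc=4: xor  $r5, $r6, $r1  regs=(0,3,2,1,3,12,15,1)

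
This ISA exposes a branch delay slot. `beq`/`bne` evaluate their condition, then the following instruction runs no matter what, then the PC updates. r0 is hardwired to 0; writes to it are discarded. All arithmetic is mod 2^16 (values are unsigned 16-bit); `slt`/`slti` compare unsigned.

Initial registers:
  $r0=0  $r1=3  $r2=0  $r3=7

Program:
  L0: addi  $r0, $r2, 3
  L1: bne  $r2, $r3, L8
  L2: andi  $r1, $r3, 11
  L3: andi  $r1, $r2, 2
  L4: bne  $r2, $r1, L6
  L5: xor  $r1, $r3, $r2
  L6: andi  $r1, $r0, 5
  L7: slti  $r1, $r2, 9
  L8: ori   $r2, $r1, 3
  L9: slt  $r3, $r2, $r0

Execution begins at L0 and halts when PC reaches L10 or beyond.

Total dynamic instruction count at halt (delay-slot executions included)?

5

  step pc=0: addi  $r0, $r2, 3  regs=(0,3,0,7)
  step pc=1: bne  $r2, $r3, L8  cond=T  regs=(0,3,0,7)
  step pc=2: andi  $r1, $r3, 11  regs=(0,3,0,7)
  step pc=8: ori   $r2, $r1, 3  regs=(0,3,3,7)
  step pc=9: slt  $r3, $r2, $r0  regs=(0,3,3,0)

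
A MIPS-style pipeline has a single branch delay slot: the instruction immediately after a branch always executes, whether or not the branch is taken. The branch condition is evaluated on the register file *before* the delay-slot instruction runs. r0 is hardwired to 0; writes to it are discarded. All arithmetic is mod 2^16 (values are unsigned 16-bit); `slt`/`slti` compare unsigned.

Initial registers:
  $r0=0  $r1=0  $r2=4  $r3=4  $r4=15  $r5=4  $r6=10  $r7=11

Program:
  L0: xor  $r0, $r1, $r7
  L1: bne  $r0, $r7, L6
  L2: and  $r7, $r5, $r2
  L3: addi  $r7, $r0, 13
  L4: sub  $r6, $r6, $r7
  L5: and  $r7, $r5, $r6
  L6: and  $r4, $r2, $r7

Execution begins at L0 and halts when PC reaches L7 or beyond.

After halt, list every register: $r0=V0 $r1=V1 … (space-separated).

  step pc=0: xor  $r0, $r1, $r7  regs=(0,0,4,4,15,4,10,11)
  step pc=1: bne  $r0, $r7, L6  cond=T  regs=(0,0,4,4,15,4,10,11)
  step pc=2: and  $r7, $r5, $r2  regs=(0,0,4,4,15,4,10,4)
  step pc=6: and  $r4, $r2, $r7  regs=(0,0,4,4,4,4,10,4)

$r0=0 $r1=0 $r2=4 $r3=4 $r4=4 $r5=4 $r6=10 $r7=4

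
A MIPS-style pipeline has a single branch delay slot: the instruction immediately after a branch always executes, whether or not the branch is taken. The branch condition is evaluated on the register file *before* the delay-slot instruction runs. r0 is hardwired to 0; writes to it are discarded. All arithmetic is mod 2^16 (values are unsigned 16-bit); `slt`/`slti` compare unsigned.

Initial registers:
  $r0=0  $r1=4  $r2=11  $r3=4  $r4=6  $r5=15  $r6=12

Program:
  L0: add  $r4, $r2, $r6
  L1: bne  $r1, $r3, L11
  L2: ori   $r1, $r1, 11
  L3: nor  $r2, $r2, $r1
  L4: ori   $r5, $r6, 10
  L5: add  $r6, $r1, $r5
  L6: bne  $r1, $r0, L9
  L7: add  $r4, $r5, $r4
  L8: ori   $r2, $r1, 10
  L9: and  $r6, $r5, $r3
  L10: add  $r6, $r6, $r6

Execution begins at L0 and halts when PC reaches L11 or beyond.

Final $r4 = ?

[0] add  $r4, $r2, $r6  →  {$r0:0, $r1:4, $r2:11, $r3:4, $r4:23, $r5:15, $r6:12}
[1] bne  $r1, $r3, L11  →  {$r0:0, $r1:4, $r2:11, $r3:4, $r4:23, $r5:15, $r6:12}  ⟨branch fallthrough⟩
[2] ori   $r1, $r1, 11  →  {$r0:0, $r1:15, $r2:11, $r3:4, $r4:23, $r5:15, $r6:12}
[3] nor  $r2, $r2, $r1  →  {$r0:0, $r1:15, $r2:65520, $r3:4, $r4:23, $r5:15, $r6:12}
[4] ori   $r5, $r6, 10  →  {$r0:0, $r1:15, $r2:65520, $r3:4, $r4:23, $r5:14, $r6:12}
[5] add  $r6, $r1, $r5  →  {$r0:0, $r1:15, $r2:65520, $r3:4, $r4:23, $r5:14, $r6:29}
[6] bne  $r1, $r0, L9  →  {$r0:0, $r1:15, $r2:65520, $r3:4, $r4:23, $r5:14, $r6:29}  ⟨branch taken⟩
[7] add  $r4, $r5, $r4  →  {$r0:0, $r1:15, $r2:65520, $r3:4, $r4:37, $r5:14, $r6:29}
[9] and  $r6, $r5, $r3  →  {$r0:0, $r1:15, $r2:65520, $r3:4, $r4:37, $r5:14, $r6:4}
[10] add  $r6, $r6, $r6  →  {$r0:0, $r1:15, $r2:65520, $r3:4, $r4:37, $r5:14, $r6:8}

37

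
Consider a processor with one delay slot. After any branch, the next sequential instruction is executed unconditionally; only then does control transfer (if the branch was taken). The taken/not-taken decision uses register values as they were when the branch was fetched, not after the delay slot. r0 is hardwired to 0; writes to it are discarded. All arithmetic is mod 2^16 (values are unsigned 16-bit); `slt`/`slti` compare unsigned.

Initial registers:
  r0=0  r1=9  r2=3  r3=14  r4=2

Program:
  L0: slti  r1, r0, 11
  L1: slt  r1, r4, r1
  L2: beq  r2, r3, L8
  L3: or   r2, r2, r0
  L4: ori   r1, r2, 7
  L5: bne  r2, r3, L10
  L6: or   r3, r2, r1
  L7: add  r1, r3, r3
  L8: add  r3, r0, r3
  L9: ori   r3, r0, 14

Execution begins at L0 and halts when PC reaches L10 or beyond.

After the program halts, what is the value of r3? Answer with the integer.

  step pc=0: slti  r1, r0, 11  regs=(0,1,3,14,2)
  step pc=1: slt  r1, r4, r1  regs=(0,0,3,14,2)
  step pc=2: beq  r2, r3, L8  cond=F  regs=(0,0,3,14,2)
  step pc=3: or   r2, r2, r0  regs=(0,0,3,14,2)
  step pc=4: ori   r1, r2, 7  regs=(0,7,3,14,2)
  step pc=5: bne  r2, r3, L10  cond=T  regs=(0,7,3,14,2)
  step pc=6: or   r3, r2, r1  regs=(0,7,3,7,2)

7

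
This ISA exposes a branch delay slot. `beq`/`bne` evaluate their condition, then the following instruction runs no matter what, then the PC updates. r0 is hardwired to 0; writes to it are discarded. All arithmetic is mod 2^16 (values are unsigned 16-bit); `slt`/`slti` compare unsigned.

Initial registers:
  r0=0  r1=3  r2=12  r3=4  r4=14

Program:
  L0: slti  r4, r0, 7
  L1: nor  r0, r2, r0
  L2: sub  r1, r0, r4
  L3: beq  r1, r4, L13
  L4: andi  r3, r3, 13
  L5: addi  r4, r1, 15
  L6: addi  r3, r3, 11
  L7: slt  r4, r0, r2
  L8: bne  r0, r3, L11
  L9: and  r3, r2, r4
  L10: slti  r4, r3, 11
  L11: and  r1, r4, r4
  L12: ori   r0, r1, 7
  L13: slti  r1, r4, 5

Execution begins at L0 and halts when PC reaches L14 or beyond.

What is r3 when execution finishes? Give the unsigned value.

0

  step pc=0: slti  r4, r0, 7  regs=(0,3,12,4,1)
  step pc=1: nor  r0, r2, r0  regs=(0,3,12,4,1)
  step pc=2: sub  r1, r0, r4  regs=(0,65535,12,4,1)
  step pc=3: beq  r1, r4, L13  cond=F  regs=(0,65535,12,4,1)
  step pc=4: andi  r3, r3, 13  regs=(0,65535,12,4,1)
  step pc=5: addi  r4, r1, 15  regs=(0,65535,12,4,14)
  step pc=6: addi  r3, r3, 11  regs=(0,65535,12,15,14)
  step pc=7: slt  r4, r0, r2  regs=(0,65535,12,15,1)
  step pc=8: bne  r0, r3, L11  cond=T  regs=(0,65535,12,15,1)
  step pc=9: and  r3, r2, r4  regs=(0,65535,12,0,1)
  step pc=11: and  r1, r4, r4  regs=(0,1,12,0,1)
  step pc=12: ori   r0, r1, 7  regs=(0,1,12,0,1)
  step pc=13: slti  r1, r4, 5  regs=(0,1,12,0,1)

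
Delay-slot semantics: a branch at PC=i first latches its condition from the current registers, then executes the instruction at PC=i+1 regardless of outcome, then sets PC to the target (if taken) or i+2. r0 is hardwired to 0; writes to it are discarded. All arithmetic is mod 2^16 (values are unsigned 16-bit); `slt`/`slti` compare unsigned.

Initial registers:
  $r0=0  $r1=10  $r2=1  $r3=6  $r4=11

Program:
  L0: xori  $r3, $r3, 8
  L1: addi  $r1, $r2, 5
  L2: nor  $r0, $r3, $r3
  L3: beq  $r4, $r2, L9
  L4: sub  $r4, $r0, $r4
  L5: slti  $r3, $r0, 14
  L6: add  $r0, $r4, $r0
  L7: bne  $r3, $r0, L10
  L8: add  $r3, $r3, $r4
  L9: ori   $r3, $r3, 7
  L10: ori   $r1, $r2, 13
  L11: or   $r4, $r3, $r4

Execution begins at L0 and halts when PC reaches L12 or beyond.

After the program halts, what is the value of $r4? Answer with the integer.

[0] xori  $r3, $r3, 8  →  {$r0:0, $r1:10, $r2:1, $r3:14, $r4:11}
[1] addi  $r1, $r2, 5  →  {$r0:0, $r1:6, $r2:1, $r3:14, $r4:11}
[2] nor  $r0, $r3, $r3  →  {$r0:0, $r1:6, $r2:1, $r3:14, $r4:11}
[3] beq  $r4, $r2, L9  →  {$r0:0, $r1:6, $r2:1, $r3:14, $r4:11}  ⟨branch fallthrough⟩
[4] sub  $r4, $r0, $r4  →  {$r0:0, $r1:6, $r2:1, $r3:14, $r4:65525}
[5] slti  $r3, $r0, 14  →  {$r0:0, $r1:6, $r2:1, $r3:1, $r4:65525}
[6] add  $r0, $r4, $r0  →  {$r0:0, $r1:6, $r2:1, $r3:1, $r4:65525}
[7] bne  $r3, $r0, L10  →  {$r0:0, $r1:6, $r2:1, $r3:1, $r4:65525}  ⟨branch taken⟩
[8] add  $r3, $r3, $r4  →  {$r0:0, $r1:6, $r2:1, $r3:65526, $r4:65525}
[10] ori   $r1, $r2, 13  →  {$r0:0, $r1:13, $r2:1, $r3:65526, $r4:65525}
[11] or   $r4, $r3, $r4  →  {$r0:0, $r1:13, $r2:1, $r3:65526, $r4:65527}

65527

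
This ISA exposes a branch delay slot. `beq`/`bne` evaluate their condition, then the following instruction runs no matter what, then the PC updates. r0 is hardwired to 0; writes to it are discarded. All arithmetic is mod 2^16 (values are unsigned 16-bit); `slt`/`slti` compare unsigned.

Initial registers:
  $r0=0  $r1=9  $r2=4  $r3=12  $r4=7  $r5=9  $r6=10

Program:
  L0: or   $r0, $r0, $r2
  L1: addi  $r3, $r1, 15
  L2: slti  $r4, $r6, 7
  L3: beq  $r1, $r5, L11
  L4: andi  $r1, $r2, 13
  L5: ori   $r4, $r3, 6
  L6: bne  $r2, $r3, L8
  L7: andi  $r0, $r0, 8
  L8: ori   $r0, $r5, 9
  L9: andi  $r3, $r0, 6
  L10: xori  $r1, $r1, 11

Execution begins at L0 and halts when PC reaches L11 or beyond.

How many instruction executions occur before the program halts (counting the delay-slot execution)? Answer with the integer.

5

PC=0  or   $r0, $r0, $r2     | $r0=0 $r1=9 $r2=4 $r3=12 $r4=7 $r5=9 $r6=10
PC=1  addi  $r3, $r1, 15     | $r0=0 $r1=9 $r2=4 $r3=24 $r4=7 $r5=9 $r6=10
PC=2  slti  $r4, $r6, 7      | $r0=0 $r1=9 $r2=4 $r3=24 $r4=0 $r5=9 $r6=10
PC=3  beq  $r1, $r5, L11     | $r0=0 $r1=9 $r2=4 $r3=24 $r4=0 $r5=9 $r6=10  [TAKEN]
PC=4  andi  $r1, $r2, 13     | $r0=0 $r1=4 $r2=4 $r3=24 $r4=0 $r5=9 $r6=10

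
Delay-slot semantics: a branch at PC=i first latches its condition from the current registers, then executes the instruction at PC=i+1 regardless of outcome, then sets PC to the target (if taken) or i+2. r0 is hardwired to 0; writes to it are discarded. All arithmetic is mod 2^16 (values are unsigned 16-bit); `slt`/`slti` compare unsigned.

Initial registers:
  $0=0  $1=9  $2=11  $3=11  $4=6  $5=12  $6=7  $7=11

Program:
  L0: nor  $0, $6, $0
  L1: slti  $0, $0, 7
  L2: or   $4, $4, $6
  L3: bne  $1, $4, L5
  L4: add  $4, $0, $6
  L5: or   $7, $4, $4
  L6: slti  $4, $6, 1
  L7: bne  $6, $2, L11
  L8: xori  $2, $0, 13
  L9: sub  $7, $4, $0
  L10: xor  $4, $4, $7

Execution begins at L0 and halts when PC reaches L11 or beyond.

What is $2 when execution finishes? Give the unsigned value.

13

  step pc=0: nor  $0, $6, $0  regs=(0,9,11,11,6,12,7,11)
  step pc=1: slti  $0, $0, 7  regs=(0,9,11,11,6,12,7,11)
  step pc=2: or   $4, $4, $6  regs=(0,9,11,11,7,12,7,11)
  step pc=3: bne  $1, $4, L5  cond=T  regs=(0,9,11,11,7,12,7,11)
  step pc=4: add  $4, $0, $6  regs=(0,9,11,11,7,12,7,11)
  step pc=5: or   $7, $4, $4  regs=(0,9,11,11,7,12,7,7)
  step pc=6: slti  $4, $6, 1  regs=(0,9,11,11,0,12,7,7)
  step pc=7: bne  $6, $2, L11  cond=T  regs=(0,9,11,11,0,12,7,7)
  step pc=8: xori  $2, $0, 13  regs=(0,9,13,11,0,12,7,7)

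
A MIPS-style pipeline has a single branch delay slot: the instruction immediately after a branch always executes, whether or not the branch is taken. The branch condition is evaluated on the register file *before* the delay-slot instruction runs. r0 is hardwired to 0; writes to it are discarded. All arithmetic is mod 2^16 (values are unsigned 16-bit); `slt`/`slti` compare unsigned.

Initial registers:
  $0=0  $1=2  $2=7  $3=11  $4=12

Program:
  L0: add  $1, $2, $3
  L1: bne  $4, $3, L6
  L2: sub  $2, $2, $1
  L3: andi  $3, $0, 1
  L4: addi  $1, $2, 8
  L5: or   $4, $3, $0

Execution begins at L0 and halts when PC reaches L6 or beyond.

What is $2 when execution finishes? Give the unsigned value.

65525

[0] add  $1, $2, $3  →  {$0:0, $1:18, $2:7, $3:11, $4:12}
[1] bne  $4, $3, L6  →  {$0:0, $1:18, $2:7, $3:11, $4:12}  ⟨branch taken⟩
[2] sub  $2, $2, $1  →  {$0:0, $1:18, $2:65525, $3:11, $4:12}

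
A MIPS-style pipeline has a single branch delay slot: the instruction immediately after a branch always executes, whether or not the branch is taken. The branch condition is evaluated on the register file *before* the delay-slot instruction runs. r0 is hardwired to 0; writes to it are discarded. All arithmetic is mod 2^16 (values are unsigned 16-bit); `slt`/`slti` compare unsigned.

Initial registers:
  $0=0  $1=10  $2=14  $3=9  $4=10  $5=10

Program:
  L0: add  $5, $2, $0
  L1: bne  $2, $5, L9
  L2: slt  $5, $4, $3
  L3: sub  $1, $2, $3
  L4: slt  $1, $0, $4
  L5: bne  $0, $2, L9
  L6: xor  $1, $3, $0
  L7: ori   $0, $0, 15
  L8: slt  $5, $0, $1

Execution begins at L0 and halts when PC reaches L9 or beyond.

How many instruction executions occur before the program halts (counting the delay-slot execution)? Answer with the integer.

[0] add  $5, $2, $0  →  {$0:0, $1:10, $2:14, $3:9, $4:10, $5:14}
[1] bne  $2, $5, L9  →  {$0:0, $1:10, $2:14, $3:9, $4:10, $5:14}  ⟨branch fallthrough⟩
[2] slt  $5, $4, $3  →  {$0:0, $1:10, $2:14, $3:9, $4:10, $5:0}
[3] sub  $1, $2, $3  →  {$0:0, $1:5, $2:14, $3:9, $4:10, $5:0}
[4] slt  $1, $0, $4  →  {$0:0, $1:1, $2:14, $3:9, $4:10, $5:0}
[5] bne  $0, $2, L9  →  {$0:0, $1:1, $2:14, $3:9, $4:10, $5:0}  ⟨branch taken⟩
[6] xor  $1, $3, $0  →  {$0:0, $1:9, $2:14, $3:9, $4:10, $5:0}

7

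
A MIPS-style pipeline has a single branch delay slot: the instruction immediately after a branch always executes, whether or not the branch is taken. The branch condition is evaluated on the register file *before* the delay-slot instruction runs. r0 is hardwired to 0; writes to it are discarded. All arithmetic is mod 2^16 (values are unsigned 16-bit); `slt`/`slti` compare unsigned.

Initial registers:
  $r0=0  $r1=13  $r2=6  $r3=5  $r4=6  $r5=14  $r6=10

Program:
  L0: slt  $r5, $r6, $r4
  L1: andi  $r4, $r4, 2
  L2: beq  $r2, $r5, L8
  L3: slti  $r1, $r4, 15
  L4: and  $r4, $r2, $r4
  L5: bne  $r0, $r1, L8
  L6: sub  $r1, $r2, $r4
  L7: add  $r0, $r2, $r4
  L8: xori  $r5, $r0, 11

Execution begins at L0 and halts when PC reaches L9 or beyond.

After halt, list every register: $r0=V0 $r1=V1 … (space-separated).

$r0=0 $r1=4 $r2=6 $r3=5 $r4=2 $r5=11 $r6=10

#0 slt  $r5, $r6, $r4 ; 0/13/6/5/6/0/10
#1 andi  $r4, $r4, 2 ; 0/13/6/5/2/0/10
#2 beq  $r2, $r5, L8 ; 0/13/6/5/2/0/10 ; →fallthru
#3 slti  $r1, $r4, 15 ; 0/1/6/5/2/0/10
#4 and  $r4, $r2, $r4 ; 0/1/6/5/2/0/10
#5 bne  $r0, $r1, L8 ; 0/1/6/5/2/0/10 ; →target
#6 sub  $r1, $r2, $r4 ; 0/4/6/5/2/0/10
#8 xori  $r5, $r0, 11 ; 0/4/6/5/2/11/10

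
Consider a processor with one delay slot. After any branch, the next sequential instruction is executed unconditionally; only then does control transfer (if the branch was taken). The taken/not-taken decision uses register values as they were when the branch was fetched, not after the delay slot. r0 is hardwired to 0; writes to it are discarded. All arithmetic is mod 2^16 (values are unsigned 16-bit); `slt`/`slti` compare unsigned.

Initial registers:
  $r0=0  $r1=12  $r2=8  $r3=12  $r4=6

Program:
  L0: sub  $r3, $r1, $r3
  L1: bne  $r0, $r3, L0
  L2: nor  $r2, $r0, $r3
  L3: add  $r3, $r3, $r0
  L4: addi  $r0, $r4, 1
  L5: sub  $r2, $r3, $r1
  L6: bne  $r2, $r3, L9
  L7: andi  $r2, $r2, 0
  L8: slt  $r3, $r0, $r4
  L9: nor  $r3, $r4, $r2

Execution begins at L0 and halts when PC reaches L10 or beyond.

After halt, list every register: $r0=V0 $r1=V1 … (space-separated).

$r0=0 $r1=12 $r2=0 $r3=65529 $r4=6

#0 sub  $r3, $r1, $r3 ; 0/12/8/0/6
#1 bne  $r0, $r3, L0 ; 0/12/8/0/6 ; →fallthru
#2 nor  $r2, $r0, $r3 ; 0/12/65535/0/6
#3 add  $r3, $r3, $r0 ; 0/12/65535/0/6
#4 addi  $r0, $r4, 1 ; 0/12/65535/0/6
#5 sub  $r2, $r3, $r1 ; 0/12/65524/0/6
#6 bne  $r2, $r3, L9 ; 0/12/65524/0/6 ; →target
#7 andi  $r2, $r2, 0 ; 0/12/0/0/6
#9 nor  $r3, $r4, $r2 ; 0/12/0/65529/6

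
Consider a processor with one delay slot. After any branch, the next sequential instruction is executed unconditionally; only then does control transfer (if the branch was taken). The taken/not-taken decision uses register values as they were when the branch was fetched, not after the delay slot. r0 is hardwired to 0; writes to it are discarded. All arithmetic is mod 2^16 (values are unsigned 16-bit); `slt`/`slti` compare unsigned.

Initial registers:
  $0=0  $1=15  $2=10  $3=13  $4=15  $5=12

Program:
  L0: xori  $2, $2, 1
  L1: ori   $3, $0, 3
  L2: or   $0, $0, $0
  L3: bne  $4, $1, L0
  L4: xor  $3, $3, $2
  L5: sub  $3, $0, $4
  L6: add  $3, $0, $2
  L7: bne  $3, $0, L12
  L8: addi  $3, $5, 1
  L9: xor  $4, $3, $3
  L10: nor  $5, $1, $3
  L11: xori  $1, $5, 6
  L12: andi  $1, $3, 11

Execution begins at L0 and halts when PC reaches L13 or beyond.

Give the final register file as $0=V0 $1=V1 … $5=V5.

PC=0  xori  $2, $2, 1        | $0=0 $1=15 $2=11 $3=13 $4=15 $5=12
PC=1  ori   $3, $0, 3        | $0=0 $1=15 $2=11 $3=3 $4=15 $5=12
PC=2  or   $0, $0, $0        | $0=0 $1=15 $2=11 $3=3 $4=15 $5=12
PC=3  bne  $4, $1, L0        | $0=0 $1=15 $2=11 $3=3 $4=15 $5=12  [not taken]
PC=4  xor  $3, $3, $2        | $0=0 $1=15 $2=11 $3=8 $4=15 $5=12
PC=5  sub  $3, $0, $4        | $0=0 $1=15 $2=11 $3=65521 $4=15 $5=12
PC=6  add  $3, $0, $2        | $0=0 $1=15 $2=11 $3=11 $4=15 $5=12
PC=7  bne  $3, $0, L12       | $0=0 $1=15 $2=11 $3=11 $4=15 $5=12  [TAKEN]
PC=8  addi  $3, $5, 1        | $0=0 $1=15 $2=11 $3=13 $4=15 $5=12
PC=12 andi  $1, $3, 11       | $0=0 $1=9 $2=11 $3=13 $4=15 $5=12

$0=0 $1=9 $2=11 $3=13 $4=15 $5=12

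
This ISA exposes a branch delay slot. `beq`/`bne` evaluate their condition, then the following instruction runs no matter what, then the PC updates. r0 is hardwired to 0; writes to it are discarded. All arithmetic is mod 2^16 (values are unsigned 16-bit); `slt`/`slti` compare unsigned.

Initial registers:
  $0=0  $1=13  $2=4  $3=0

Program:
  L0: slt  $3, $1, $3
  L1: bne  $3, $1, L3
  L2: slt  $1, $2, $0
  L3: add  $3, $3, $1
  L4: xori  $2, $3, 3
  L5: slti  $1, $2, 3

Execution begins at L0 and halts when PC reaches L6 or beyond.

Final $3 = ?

#0 slt  $3, $1, $3 ; 0/13/4/0
#1 bne  $3, $1, L3 ; 0/13/4/0 ; →target
#2 slt  $1, $2, $0 ; 0/0/4/0
#3 add  $3, $3, $1 ; 0/0/4/0
#4 xori  $2, $3, 3 ; 0/0/3/0
#5 slti  $1, $2, 3 ; 0/0/3/0

0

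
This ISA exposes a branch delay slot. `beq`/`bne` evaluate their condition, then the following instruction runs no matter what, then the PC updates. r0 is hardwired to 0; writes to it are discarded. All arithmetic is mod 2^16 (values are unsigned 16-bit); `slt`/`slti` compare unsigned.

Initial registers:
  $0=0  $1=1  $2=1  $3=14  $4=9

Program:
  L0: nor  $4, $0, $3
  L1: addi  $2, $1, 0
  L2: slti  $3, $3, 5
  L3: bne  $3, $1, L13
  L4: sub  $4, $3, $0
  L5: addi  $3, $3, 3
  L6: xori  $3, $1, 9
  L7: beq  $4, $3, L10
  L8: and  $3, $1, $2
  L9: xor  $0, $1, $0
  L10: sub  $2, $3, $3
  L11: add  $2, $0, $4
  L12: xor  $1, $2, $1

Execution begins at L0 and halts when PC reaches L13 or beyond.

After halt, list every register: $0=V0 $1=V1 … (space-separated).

[0] nor  $4, $0, $3  →  {$0:0, $1:1, $2:1, $3:14, $4:65521}
[1] addi  $2, $1, 0  →  {$0:0, $1:1, $2:1, $3:14, $4:65521}
[2] slti  $3, $3, 5  →  {$0:0, $1:1, $2:1, $3:0, $4:65521}
[3] bne  $3, $1, L13  →  {$0:0, $1:1, $2:1, $3:0, $4:65521}  ⟨branch taken⟩
[4] sub  $4, $3, $0  →  {$0:0, $1:1, $2:1, $3:0, $4:0}

$0=0 $1=1 $2=1 $3=0 $4=0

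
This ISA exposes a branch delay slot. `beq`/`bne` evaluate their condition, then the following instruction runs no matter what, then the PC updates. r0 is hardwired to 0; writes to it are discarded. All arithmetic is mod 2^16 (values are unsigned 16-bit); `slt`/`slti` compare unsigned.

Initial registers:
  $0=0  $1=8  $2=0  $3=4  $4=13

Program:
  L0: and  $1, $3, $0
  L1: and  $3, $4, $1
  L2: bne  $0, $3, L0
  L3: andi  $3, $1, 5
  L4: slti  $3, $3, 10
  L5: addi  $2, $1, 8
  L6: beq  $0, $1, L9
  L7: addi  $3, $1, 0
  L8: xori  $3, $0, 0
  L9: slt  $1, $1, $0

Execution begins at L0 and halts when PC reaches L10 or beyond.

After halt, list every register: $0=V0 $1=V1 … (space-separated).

$0=0 $1=0 $2=8 $3=0 $4=13

#0 and  $1, $3, $0 ; 0/0/0/4/13
#1 and  $3, $4, $1 ; 0/0/0/0/13
#2 bne  $0, $3, L0 ; 0/0/0/0/13 ; →fallthru
#3 andi  $3, $1, 5 ; 0/0/0/0/13
#4 slti  $3, $3, 10 ; 0/0/0/1/13
#5 addi  $2, $1, 8 ; 0/0/8/1/13
#6 beq  $0, $1, L9 ; 0/0/8/1/13 ; →target
#7 addi  $3, $1, 0 ; 0/0/8/0/13
#9 slt  $1, $1, $0 ; 0/0/8/0/13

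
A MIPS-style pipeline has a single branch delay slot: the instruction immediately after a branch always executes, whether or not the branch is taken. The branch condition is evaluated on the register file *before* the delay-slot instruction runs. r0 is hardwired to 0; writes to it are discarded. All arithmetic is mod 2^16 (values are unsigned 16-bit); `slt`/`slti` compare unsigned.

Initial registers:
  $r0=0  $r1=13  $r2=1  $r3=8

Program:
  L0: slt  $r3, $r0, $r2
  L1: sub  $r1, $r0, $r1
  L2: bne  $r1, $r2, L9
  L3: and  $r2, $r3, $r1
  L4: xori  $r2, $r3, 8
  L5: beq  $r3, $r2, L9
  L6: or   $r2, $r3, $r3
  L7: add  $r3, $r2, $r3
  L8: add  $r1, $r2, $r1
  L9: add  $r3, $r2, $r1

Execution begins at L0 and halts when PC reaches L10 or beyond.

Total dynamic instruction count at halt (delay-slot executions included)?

  step pc=0: slt  $r3, $r0, $r2  regs=(0,13,1,1)
  step pc=1: sub  $r1, $r0, $r1  regs=(0,65523,1,1)
  step pc=2: bne  $r1, $r2, L9  cond=T  regs=(0,65523,1,1)
  step pc=3: and  $r2, $r3, $r1  regs=(0,65523,1,1)
  step pc=9: add  $r3, $r2, $r1  regs=(0,65523,1,65524)

5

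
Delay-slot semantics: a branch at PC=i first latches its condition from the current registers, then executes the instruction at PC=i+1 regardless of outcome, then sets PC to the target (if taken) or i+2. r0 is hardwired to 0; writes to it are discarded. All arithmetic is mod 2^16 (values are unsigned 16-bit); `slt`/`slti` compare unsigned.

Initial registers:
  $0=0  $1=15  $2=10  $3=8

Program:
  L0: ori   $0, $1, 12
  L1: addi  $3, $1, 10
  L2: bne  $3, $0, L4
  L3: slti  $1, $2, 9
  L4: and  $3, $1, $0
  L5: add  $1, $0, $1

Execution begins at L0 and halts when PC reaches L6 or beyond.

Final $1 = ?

#0 ori   $0, $1, 12 ; 0/15/10/8
#1 addi  $3, $1, 10 ; 0/15/10/25
#2 bne  $3, $0, L4 ; 0/15/10/25 ; →target
#3 slti  $1, $2, 9 ; 0/0/10/25
#4 and  $3, $1, $0 ; 0/0/10/0
#5 add  $1, $0, $1 ; 0/0/10/0

0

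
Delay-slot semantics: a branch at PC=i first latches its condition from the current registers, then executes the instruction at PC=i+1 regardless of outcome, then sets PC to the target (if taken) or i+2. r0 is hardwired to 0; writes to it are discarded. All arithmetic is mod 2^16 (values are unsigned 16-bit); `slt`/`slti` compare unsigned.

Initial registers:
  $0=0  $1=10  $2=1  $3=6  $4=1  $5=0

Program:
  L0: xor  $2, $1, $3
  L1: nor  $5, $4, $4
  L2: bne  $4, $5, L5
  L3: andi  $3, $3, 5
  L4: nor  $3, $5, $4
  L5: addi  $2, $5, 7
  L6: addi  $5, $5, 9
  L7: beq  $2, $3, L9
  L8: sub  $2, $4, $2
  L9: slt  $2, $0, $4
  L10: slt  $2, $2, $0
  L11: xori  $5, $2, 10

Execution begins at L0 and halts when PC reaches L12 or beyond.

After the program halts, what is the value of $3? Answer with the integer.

4

#0 xor  $2, $1, $3 ; 0/10/12/6/1/0
#1 nor  $5, $4, $4 ; 0/10/12/6/1/65534
#2 bne  $4, $5, L5 ; 0/10/12/6/1/65534 ; →target
#3 andi  $3, $3, 5 ; 0/10/12/4/1/65534
#5 addi  $2, $5, 7 ; 0/10/5/4/1/65534
#6 addi  $5, $5, 9 ; 0/10/5/4/1/7
#7 beq  $2, $3, L9 ; 0/10/5/4/1/7 ; →fallthru
#8 sub  $2, $4, $2 ; 0/10/65532/4/1/7
#9 slt  $2, $0, $4 ; 0/10/1/4/1/7
#10 slt  $2, $2, $0 ; 0/10/0/4/1/7
#11 xori  $5, $2, 10 ; 0/10/0/4/1/10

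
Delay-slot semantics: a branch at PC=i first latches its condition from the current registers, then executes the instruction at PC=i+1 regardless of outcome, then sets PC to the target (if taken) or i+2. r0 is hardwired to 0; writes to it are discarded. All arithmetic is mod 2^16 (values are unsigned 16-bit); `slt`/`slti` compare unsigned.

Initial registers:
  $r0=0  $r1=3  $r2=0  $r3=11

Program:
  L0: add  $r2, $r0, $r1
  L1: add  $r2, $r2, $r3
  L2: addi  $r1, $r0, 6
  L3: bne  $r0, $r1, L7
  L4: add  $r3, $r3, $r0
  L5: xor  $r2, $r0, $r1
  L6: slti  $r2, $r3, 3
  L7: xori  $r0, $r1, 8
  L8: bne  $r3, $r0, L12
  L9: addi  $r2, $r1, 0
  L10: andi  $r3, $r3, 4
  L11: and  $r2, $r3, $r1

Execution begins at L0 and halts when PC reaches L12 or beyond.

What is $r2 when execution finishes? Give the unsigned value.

6

#0 add  $r2, $r0, $r1 ; 0/3/3/11
#1 add  $r2, $r2, $r3 ; 0/3/14/11
#2 addi  $r1, $r0, 6 ; 0/6/14/11
#3 bne  $r0, $r1, L7 ; 0/6/14/11 ; →target
#4 add  $r3, $r3, $r0 ; 0/6/14/11
#7 xori  $r0, $r1, 8 ; 0/6/14/11
#8 bne  $r3, $r0, L12 ; 0/6/14/11 ; →target
#9 addi  $r2, $r1, 0 ; 0/6/6/11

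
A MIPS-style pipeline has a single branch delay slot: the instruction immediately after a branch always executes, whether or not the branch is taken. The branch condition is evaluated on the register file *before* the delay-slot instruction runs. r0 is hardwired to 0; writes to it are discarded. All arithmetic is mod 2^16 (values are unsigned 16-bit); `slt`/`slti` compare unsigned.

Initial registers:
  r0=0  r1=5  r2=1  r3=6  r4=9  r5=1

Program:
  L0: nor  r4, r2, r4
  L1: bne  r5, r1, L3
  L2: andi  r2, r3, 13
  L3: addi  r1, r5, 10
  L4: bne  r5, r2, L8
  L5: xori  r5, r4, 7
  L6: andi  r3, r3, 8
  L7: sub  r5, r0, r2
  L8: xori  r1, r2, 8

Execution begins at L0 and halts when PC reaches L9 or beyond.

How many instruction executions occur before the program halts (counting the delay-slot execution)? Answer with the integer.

PC=0  nor  r4, r2, r4        | r0=0 r1=5 r2=1 r3=6 r4=65526 r5=1
PC=1  bne  r5, r1, L3        | r0=0 r1=5 r2=1 r3=6 r4=65526 r5=1  [TAKEN]
PC=2  andi  r2, r3, 13       | r0=0 r1=5 r2=4 r3=6 r4=65526 r5=1
PC=3  addi  r1, r5, 10       | r0=0 r1=11 r2=4 r3=6 r4=65526 r5=1
PC=4  bne  r5, r2, L8        | r0=0 r1=11 r2=4 r3=6 r4=65526 r5=1  [TAKEN]
PC=5  xori  r5, r4, 7        | r0=0 r1=11 r2=4 r3=6 r4=65526 r5=65521
PC=8  xori  r1, r2, 8        | r0=0 r1=12 r2=4 r3=6 r4=65526 r5=65521

7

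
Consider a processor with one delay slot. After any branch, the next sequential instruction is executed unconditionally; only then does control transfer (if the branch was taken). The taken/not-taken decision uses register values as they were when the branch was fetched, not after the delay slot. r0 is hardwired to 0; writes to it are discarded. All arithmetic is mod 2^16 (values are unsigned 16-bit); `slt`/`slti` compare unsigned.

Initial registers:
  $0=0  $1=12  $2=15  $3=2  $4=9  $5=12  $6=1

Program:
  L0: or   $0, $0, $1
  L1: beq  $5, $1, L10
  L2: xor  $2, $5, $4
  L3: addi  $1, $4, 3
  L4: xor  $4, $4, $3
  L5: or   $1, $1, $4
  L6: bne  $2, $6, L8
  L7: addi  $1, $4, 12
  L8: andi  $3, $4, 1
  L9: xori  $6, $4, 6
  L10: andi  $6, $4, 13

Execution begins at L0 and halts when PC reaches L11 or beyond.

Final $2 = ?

5

  step pc=0: or   $0, $0, $1  regs=(0,12,15,2,9,12,1)
  step pc=1: beq  $5, $1, L10  cond=T  regs=(0,12,15,2,9,12,1)
  step pc=2: xor  $2, $5, $4  regs=(0,12,5,2,9,12,1)
  step pc=10: andi  $6, $4, 13  regs=(0,12,5,2,9,12,9)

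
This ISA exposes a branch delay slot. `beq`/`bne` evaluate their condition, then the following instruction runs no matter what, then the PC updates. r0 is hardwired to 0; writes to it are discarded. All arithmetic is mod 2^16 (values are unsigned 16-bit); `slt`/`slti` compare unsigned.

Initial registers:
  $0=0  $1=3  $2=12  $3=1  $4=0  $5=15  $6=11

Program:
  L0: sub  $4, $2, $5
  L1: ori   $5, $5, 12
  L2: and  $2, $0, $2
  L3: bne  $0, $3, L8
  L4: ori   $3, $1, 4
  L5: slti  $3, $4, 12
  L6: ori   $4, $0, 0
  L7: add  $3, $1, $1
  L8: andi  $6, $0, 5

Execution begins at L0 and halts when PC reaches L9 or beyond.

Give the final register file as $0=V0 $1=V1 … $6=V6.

$0=0 $1=3 $2=0 $3=7 $4=65533 $5=15 $6=0

  step pc=0: sub  $4, $2, $5  regs=(0,3,12,1,65533,15,11)
  step pc=1: ori   $5, $5, 12  regs=(0,3,12,1,65533,15,11)
  step pc=2: and  $2, $0, $2  regs=(0,3,0,1,65533,15,11)
  step pc=3: bne  $0, $3, L8  cond=T  regs=(0,3,0,1,65533,15,11)
  step pc=4: ori   $3, $1, 4  regs=(0,3,0,7,65533,15,11)
  step pc=8: andi  $6, $0, 5  regs=(0,3,0,7,65533,15,0)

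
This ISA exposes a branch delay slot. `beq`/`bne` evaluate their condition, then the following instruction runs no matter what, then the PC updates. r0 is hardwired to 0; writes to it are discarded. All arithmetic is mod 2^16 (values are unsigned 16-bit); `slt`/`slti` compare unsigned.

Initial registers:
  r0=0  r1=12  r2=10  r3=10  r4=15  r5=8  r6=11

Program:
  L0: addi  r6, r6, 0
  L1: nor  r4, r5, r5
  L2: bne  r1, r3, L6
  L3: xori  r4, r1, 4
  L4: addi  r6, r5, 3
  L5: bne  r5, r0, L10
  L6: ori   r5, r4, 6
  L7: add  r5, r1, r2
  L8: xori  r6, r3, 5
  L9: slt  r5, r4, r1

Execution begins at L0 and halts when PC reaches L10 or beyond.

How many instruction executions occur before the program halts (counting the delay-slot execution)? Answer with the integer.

  step pc=0: addi  r6, r6, 0  regs=(0,12,10,10,15,8,11)
  step pc=1: nor  r4, r5, r5  regs=(0,12,10,10,65527,8,11)
  step pc=2: bne  r1, r3, L6  cond=T  regs=(0,12,10,10,65527,8,11)
  step pc=3: xori  r4, r1, 4  regs=(0,12,10,10,8,8,11)
  step pc=6: ori   r5, r4, 6  regs=(0,12,10,10,8,14,11)
  step pc=7: add  r5, r1, r2  regs=(0,12,10,10,8,22,11)
  step pc=8: xori  r6, r3, 5  regs=(0,12,10,10,8,22,15)
  step pc=9: slt  r5, r4, r1  regs=(0,12,10,10,8,1,15)

8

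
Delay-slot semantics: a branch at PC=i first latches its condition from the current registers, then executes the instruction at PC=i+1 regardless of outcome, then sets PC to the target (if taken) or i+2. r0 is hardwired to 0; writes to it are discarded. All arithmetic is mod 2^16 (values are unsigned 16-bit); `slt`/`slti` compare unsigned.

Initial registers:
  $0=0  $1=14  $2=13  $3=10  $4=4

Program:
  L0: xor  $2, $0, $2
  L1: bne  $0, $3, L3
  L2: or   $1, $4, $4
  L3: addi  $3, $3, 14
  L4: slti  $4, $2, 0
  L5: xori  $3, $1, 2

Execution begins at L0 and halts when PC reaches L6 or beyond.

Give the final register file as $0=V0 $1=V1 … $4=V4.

PC=0  xor  $2, $0, $2        | $0=0 $1=14 $2=13 $3=10 $4=4
PC=1  bne  $0, $3, L3        | $0=0 $1=14 $2=13 $3=10 $4=4  [TAKEN]
PC=2  or   $1, $4, $4        | $0=0 $1=4 $2=13 $3=10 $4=4
PC=3  addi  $3, $3, 14       | $0=0 $1=4 $2=13 $3=24 $4=4
PC=4  slti  $4, $2, 0        | $0=0 $1=4 $2=13 $3=24 $4=0
PC=5  xori  $3, $1, 2        | $0=0 $1=4 $2=13 $3=6 $4=0

$0=0 $1=4 $2=13 $3=6 $4=0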